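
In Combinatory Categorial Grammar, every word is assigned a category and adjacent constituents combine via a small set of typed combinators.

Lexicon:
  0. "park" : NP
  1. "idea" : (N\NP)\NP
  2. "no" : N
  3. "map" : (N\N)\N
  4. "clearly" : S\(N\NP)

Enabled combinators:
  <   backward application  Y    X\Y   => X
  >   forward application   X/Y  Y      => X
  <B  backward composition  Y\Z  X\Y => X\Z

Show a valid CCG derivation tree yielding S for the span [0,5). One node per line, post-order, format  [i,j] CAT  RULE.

[0,1] NP  lex  "park"
[1,2] (N\NP)\NP  lex  "idea"
[0,2] N\NP  <  k=1
[2,3] N  lex  "no"
[3,4] (N\N)\N  lex  "map"
[2,4] N\N  <  k=3
[0,4] N\NP  <B  k=2
[4,5] S\(N\NP)  lex  "clearly"
[0,5] S  <  k=4

[0,5] S   <
  [0,4] N\NP   <B
    [0,2] N\NP   <
      [0,1] "park" : NP
      [1,2] "idea" : (N\NP)\NP
    [2,4] N\N   <
      [2,3] "no" : N
      [3,4] "map" : (N\N)\N
  [4,5] "clearly" : S\(N\NP)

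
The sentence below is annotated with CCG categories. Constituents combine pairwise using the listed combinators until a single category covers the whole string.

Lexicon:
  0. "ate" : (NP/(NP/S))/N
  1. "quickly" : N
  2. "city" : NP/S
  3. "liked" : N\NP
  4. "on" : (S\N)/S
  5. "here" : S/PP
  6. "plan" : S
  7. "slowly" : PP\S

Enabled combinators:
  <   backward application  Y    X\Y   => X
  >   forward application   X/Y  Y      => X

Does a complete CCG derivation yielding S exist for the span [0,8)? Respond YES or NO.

YES

[0,8] S   <
  [0,4] N   <
    [0,3] NP   >
      [0,2] NP/(NP/S)   >
        [0,1] "ate" : (NP/(NP/S))/N
        [1,2] "quickly" : N
      [2,3] "city" : NP/S
    [3,4] "liked" : N\NP
  [4,8] S\N   >
    [4,5] "on" : (S\N)/S
    [5,8] S   >
      [5,6] "here" : S/PP
      [6,8] PP   <
        [6,7] "plan" : S
        [7,8] "slowly" : PP\S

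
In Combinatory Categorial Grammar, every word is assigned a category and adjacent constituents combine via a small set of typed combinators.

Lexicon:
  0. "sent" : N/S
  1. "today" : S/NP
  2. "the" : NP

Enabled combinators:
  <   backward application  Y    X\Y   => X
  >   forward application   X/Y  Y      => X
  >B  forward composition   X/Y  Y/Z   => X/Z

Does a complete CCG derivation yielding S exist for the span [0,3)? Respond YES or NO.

NO

N/S S/NP NP
CKY chart[0,3] = {N}; S ∉ chart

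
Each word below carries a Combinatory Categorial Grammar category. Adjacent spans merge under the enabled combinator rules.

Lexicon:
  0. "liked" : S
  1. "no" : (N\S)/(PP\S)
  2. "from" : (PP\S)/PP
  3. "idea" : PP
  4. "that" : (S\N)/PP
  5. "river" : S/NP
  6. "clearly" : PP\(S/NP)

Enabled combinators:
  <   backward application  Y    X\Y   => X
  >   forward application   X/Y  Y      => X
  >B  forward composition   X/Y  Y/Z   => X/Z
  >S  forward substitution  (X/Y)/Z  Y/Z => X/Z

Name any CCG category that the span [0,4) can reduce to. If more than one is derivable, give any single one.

N

[0,7] S   <
  [0,4] N   <
    [0,1] "liked" : S
    [1,4] N\S   >
      [1,2] "no" : (N\S)/(PP\S)
      [2,4] PP\S   >
        [2,3] "from" : (PP\S)/PP
        [3,4] "idea" : PP
  [4,7] S\N   >
    [4,5] "that" : (S\N)/PP
    [5,7] PP   <
      [5,6] "river" : S/NP
      [6,7] "clearly" : PP\(S/NP)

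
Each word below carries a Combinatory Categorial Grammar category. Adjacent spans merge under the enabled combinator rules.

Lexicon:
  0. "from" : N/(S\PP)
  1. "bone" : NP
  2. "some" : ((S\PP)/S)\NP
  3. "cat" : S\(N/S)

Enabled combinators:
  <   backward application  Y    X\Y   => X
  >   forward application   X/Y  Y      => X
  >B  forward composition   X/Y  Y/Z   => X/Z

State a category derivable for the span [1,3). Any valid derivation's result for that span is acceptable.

[0,4] S   <
  [0,3] N/S   >B
    [0,1] "from" : N/(S\PP)
    [1,3] (S\PP)/S   <
      [1,2] "bone" : NP
      [2,3] "some" : ((S\PP)/S)\NP
  [3,4] "cat" : S\(N/S)

(S\PP)/S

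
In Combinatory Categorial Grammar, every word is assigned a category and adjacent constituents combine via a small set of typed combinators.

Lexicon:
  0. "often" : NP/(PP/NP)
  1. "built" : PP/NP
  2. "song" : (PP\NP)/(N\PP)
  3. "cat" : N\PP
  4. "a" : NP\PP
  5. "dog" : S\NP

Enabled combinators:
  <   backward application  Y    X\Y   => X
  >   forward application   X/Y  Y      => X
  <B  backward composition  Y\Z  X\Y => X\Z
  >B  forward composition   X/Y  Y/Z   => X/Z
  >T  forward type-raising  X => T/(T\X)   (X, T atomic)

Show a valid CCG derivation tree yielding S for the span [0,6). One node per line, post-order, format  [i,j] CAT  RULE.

[0,6] S   <
  [0,2] NP   >
    [0,1] "often" : NP/(PP/NP)
    [1,2] "built" : PP/NP
  [2,6] S\NP   <B
    [2,4] PP\NP   >
      [2,3] "song" : (PP\NP)/(N\PP)
      [3,4] "cat" : N\PP
    [4,6] S\PP   <B
      [4,5] "a" : NP\PP
      [5,6] "dog" : S\NP

[0,1] NP/(PP/NP)  lex  "often"
[1,2] PP/NP  lex  "built"
[0,2] NP  >  k=1
[2,3] (PP\NP)/(N\PP)  lex  "song"
[3,4] N\PP  lex  "cat"
[2,4] PP\NP  >  k=3
[4,5] NP\PP  lex  "a"
[5,6] S\NP  lex  "dog"
[4,6] S\PP  <B  k=5
[2,6] S\NP  <B  k=4
[0,6] S  <  k=2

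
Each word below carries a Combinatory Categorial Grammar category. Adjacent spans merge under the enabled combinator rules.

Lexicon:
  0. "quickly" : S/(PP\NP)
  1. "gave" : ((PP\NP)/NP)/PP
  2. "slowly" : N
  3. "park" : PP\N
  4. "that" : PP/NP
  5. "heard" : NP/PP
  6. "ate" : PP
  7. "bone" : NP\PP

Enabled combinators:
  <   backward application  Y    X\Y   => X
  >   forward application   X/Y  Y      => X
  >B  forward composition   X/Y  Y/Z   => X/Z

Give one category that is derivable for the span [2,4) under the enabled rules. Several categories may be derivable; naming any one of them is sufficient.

[0,8] S   >
  [0,1] "quickly" : S/(PP\NP)
  [1,8] PP\NP   >
    [1,4] (PP\NP)/NP   >
      [1,2] "gave" : ((PP\NP)/NP)/PP
      [2,4] PP   <
        [2,3] "slowly" : N
        [3,4] "park" : PP\N
    [4,8] NP   <
      [4,7] PP   >
        [4,5] "that" : PP/NP
        [5,7] NP   >
          [5,6] "heard" : NP/PP
          [6,7] "ate" : PP
      [7,8] "bone" : NP\PP

PP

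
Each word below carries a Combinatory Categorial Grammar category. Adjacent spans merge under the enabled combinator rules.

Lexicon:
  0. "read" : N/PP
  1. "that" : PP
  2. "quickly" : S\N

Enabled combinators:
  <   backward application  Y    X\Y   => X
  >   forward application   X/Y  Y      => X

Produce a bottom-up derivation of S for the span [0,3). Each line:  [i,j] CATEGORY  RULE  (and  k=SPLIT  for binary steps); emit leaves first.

[0,3] S   <
  [0,2] N   >
    [0,1] "read" : N/PP
    [1,2] "that" : PP
  [2,3] "quickly" : S\N

[0,1] N/PP  lex  "read"
[1,2] PP  lex  "that"
[0,2] N  >  k=1
[2,3] S\N  lex  "quickly"
[0,3] S  <  k=2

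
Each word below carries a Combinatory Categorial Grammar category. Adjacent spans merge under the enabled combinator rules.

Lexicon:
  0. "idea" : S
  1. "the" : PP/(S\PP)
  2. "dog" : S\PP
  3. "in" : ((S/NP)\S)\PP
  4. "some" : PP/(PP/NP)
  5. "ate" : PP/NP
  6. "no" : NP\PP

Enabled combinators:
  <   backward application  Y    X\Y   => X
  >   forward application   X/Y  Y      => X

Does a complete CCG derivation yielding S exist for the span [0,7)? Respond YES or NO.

YES

[0,7] S   >
  [0,4] S/NP   <
    [0,1] "idea" : S
    [1,4] (S/NP)\S   <
      [1,3] PP   >
        [1,2] "the" : PP/(S\PP)
        [2,3] "dog" : S\PP
      [3,4] "in" : ((S/NP)\S)\PP
  [4,7] NP   <
    [4,6] PP   >
      [4,5] "some" : PP/(PP/NP)
      [5,6] "ate" : PP/NP
    [6,7] "no" : NP\PP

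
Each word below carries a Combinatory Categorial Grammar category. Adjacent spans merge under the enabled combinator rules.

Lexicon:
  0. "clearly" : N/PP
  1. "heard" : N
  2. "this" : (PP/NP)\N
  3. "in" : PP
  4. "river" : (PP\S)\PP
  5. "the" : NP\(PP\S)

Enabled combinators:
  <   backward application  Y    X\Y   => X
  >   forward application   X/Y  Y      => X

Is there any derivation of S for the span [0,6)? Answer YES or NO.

NO

N/PP N (PP/NP)\N PP (PP\S)\PP NP\(PP\S)
CKY chart[0,6] = {N}; S ∉ chart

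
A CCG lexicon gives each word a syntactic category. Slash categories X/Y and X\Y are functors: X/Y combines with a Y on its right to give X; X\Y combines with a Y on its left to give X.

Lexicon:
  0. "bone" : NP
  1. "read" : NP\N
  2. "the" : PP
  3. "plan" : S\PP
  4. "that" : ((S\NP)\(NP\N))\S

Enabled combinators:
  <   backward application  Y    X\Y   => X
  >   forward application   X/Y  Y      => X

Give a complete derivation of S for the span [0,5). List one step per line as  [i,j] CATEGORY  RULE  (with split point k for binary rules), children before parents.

[0,5] S   <
  [0,1] "bone" : NP
  [1,5] S\NP   <
    [1,2] "read" : NP\N
    [2,5] (S\NP)\(NP\N)   <
      [2,4] S   <
        [2,3] "the" : PP
        [3,4] "plan" : S\PP
      [4,5] "that" : ((S\NP)\(NP\N))\S

[0,1] NP  lex  "bone"
[1,2] NP\N  lex  "read"
[2,3] PP  lex  "the"
[3,4] S\PP  lex  "plan"
[2,4] S  <  k=3
[4,5] ((S\NP)\(NP\N))\S  lex  "that"
[2,5] (S\NP)\(NP\N)  <  k=4
[1,5] S\NP  <  k=2
[0,5] S  <  k=1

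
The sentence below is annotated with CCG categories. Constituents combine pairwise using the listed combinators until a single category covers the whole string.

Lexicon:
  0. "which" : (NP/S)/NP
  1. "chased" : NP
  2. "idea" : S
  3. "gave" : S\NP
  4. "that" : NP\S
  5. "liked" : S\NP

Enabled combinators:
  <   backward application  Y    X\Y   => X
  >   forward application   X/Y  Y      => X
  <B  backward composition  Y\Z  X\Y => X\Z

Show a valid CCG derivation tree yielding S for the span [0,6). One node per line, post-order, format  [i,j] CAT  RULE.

[0,6] S   <
  [0,3] NP   >
    [0,2] NP/S   >
      [0,1] "which" : (NP/S)/NP
      [1,2] "chased" : NP
    [2,3] "idea" : S
  [3,6] S\NP   <B
    [3,5] NP\NP   <B
      [3,4] "gave" : S\NP
      [4,5] "that" : NP\S
    [5,6] "liked" : S\NP

[0,1] (NP/S)/NP  lex  "which"
[1,2] NP  lex  "chased"
[0,2] NP/S  >  k=1
[2,3] S  lex  "idea"
[0,3] NP  >  k=2
[3,4] S\NP  lex  "gave"
[4,5] NP\S  lex  "that"
[3,5] NP\NP  <B  k=4
[5,6] S\NP  lex  "liked"
[3,6] S\NP  <B  k=5
[0,6] S  <  k=3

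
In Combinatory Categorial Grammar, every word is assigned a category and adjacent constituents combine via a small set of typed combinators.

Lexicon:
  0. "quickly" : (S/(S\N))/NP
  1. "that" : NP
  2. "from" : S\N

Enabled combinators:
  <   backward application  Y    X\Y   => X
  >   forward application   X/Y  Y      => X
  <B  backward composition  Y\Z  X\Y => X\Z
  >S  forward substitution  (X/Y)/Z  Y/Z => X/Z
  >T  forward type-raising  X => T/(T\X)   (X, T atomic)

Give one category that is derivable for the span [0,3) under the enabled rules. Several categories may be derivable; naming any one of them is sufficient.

[0,3] S   >
  [0,2] S/(S\N)   >
    [0,1] "quickly" : (S/(S\N))/NP
    [1,2] "that" : NP
  [2,3] "from" : S\N

S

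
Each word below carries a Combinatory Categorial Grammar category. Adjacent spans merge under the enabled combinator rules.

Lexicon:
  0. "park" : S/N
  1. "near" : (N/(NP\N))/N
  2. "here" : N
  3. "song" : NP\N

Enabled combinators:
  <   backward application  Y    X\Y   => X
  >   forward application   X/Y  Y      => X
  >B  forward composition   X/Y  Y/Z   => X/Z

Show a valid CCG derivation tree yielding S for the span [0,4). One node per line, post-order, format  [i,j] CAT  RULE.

[0,4] S   >
  [0,1] "park" : S/N
  [1,4] N   >
    [1,3] N/(NP\N)   >
      [1,2] "near" : (N/(NP\N))/N
      [2,3] "here" : N
    [3,4] "song" : NP\N

[0,1] S/N  lex  "park"
[1,2] (N/(NP\N))/N  lex  "near"
[2,3] N  lex  "here"
[1,3] N/(NP\N)  >  k=2
[3,4] NP\N  lex  "song"
[1,4] N  >  k=3
[0,4] S  >  k=1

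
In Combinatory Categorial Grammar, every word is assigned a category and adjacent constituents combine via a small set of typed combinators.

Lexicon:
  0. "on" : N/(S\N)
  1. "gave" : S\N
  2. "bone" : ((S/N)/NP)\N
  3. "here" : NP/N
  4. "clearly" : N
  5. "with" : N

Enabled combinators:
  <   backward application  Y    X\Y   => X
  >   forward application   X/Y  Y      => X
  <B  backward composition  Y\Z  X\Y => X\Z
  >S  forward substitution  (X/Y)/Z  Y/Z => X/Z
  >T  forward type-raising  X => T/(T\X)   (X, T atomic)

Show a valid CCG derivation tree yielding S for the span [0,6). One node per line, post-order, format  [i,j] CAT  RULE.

[0,1] N/(S\N)  lex  "on"
[1,2] S\N  lex  "gave"
[0,2] N  >  k=1
[2,3] ((S/N)/NP)\N  lex  "bone"
[0,3] (S/N)/NP  <  k=2
[3,4] NP/N  lex  "here"
[4,5] N  lex  "clearly"
[3,5] NP  >  k=4
[0,5] S/N  >  k=3
[5,6] N  lex  "with"
[0,6] S  >  k=5

[0,6] S   >
  [0,5] S/N   >
    [0,3] (S/N)/NP   <
      [0,2] N   >
        [0,1] "on" : N/(S\N)
        [1,2] "gave" : S\N
      [2,3] "bone" : ((S/N)/NP)\N
    [3,5] NP   >
      [3,4] "here" : NP/N
      [4,5] "clearly" : N
  [5,6] "with" : N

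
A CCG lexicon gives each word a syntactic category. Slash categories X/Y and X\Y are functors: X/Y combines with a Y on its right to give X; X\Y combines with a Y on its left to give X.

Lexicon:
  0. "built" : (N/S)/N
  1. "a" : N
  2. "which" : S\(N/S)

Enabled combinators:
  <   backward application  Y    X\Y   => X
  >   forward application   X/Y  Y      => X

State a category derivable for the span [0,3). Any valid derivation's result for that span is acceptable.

S

[0,3] S   <
  [0,2] N/S   >
    [0,1] "built" : (N/S)/N
    [1,2] "a" : N
  [2,3] "which" : S\(N/S)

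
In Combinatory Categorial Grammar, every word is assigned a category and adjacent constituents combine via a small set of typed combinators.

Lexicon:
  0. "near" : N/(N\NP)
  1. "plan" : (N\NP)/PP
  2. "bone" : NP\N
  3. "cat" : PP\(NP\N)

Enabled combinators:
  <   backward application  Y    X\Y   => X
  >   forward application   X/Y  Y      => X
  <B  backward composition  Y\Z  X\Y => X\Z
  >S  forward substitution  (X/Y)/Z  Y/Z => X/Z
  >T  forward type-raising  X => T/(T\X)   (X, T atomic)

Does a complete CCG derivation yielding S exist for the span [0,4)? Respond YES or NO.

N/(N\NP) (N\NP)/PP NP\N PP\(NP\N)
CKY chart[0,4] = {N, N/(N\N), NP/(NP\N), PP/(PP\N), S/(S\N)}; S ∉ chart

NO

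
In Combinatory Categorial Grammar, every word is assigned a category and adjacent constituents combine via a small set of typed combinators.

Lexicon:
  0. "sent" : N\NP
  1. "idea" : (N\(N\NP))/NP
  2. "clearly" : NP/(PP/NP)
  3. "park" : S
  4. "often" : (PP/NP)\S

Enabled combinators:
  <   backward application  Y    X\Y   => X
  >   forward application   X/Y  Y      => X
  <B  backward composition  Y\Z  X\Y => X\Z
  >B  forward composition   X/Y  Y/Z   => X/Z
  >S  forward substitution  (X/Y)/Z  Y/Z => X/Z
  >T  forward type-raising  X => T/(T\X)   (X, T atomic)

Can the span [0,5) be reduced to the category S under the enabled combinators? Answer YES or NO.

N\NP (N\(N\NP))/NP NP/(PP/NP) S (PP/NP)\S
CKY chart[0,5] = {N, N/(N\N), NP/(NP\N), PP/(PP\N), S/(S\N)}; S ∉ chart

NO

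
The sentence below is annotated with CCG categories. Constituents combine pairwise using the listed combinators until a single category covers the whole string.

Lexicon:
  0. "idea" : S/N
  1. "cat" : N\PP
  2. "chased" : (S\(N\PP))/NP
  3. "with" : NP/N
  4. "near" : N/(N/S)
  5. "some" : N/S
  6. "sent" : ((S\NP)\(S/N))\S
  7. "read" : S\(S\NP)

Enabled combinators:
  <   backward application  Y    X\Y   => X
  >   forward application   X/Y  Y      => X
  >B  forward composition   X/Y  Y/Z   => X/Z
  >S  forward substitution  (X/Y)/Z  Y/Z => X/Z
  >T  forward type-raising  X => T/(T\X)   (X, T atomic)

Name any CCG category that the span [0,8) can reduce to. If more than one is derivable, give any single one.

S

[0,8] S   <
  [0,7] S\NP   <
    [0,1] "idea" : S/N
    [1,7] (S\NP)\(S/N)   <
      [1,6] S   <
        [1,2] "cat" : N\PP
        [2,6] S\(N\PP)   >
          [2,3] "chased" : (S\(N\PP))/NP
          [3,6] NP   >
            [3,4] "with" : NP/N
            [4,6] N   >
              [4,5] "near" : N/(N/S)
              [5,6] "some" : N/S
      [6,7] "sent" : ((S\NP)\(S/N))\S
  [7,8] "read" : S\(S\NP)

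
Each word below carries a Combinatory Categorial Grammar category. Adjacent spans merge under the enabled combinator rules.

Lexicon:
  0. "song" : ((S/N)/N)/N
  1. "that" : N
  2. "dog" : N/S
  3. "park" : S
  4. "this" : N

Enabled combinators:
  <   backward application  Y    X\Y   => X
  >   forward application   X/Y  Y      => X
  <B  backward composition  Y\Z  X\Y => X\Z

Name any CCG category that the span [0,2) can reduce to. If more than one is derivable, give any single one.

(S/N)/N

[0,5] S   >
  [0,4] S/N   >
    [0,2] (S/N)/N   >
      [0,1] "song" : ((S/N)/N)/N
      [1,2] "that" : N
    [2,4] N   >
      [2,3] "dog" : N/S
      [3,4] "park" : S
  [4,5] "this" : N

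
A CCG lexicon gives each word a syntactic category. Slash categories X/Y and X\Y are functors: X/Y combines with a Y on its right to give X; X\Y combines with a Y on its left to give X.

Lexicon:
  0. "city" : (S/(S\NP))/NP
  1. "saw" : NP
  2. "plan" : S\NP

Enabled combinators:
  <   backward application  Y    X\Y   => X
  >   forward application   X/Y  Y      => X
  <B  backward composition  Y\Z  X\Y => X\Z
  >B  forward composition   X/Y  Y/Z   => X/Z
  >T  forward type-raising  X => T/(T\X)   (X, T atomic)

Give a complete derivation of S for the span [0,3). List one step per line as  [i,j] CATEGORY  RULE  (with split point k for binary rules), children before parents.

[0,1] (S/(S\NP))/NP  lex  "city"
[1,2] NP  lex  "saw"
[0,2] S/(S\NP)  >  k=1
[2,3] S\NP  lex  "plan"
[0,3] S  >  k=2

[0,3] S   >
  [0,2] S/(S\NP)   >
    [0,1] "city" : (S/(S\NP))/NP
    [1,2] "saw" : NP
  [2,3] "plan" : S\NP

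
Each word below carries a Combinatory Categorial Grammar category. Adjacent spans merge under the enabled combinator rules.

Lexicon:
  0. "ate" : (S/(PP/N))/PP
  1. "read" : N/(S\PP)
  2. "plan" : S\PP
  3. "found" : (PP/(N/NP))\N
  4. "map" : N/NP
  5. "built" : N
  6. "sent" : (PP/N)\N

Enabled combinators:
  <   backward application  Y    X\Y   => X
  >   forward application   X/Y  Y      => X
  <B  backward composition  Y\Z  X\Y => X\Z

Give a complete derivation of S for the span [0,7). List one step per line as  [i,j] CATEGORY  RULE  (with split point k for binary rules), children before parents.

[0,1] (S/(PP/N))/PP  lex  "ate"
[1,2] N/(S\PP)  lex  "read"
[2,3] S\PP  lex  "plan"
[1,3] N  >  k=2
[3,4] (PP/(N/NP))\N  lex  "found"
[1,4] PP/(N/NP)  <  k=3
[4,5] N/NP  lex  "map"
[1,5] PP  >  k=4
[0,5] S/(PP/N)  >  k=1
[5,6] N  lex  "built"
[6,7] (PP/N)\N  lex  "sent"
[5,7] PP/N  <  k=6
[0,7] S  >  k=5

[0,7] S   >
  [0,5] S/(PP/N)   >
    [0,1] "ate" : (S/(PP/N))/PP
    [1,5] PP   >
      [1,4] PP/(N/NP)   <
        [1,3] N   >
          [1,2] "read" : N/(S\PP)
          [2,3] "plan" : S\PP
        [3,4] "found" : (PP/(N/NP))\N
      [4,5] "map" : N/NP
  [5,7] PP/N   <
    [5,6] "built" : N
    [6,7] "sent" : (PP/N)\N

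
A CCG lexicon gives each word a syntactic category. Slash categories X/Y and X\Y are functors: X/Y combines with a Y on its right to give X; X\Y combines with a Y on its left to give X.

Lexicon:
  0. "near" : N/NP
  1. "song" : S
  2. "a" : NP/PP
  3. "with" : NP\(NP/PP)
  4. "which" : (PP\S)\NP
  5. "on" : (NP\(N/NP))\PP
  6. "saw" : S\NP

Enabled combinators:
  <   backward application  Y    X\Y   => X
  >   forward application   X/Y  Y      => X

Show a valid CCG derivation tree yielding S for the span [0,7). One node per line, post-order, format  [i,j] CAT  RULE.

[0,7] S   <
  [0,6] NP   <
    [0,1] "near" : N/NP
    [1,6] NP\(N/NP)   <
      [1,5] PP   <
        [1,2] "song" : S
        [2,5] PP\S   <
          [2,4] NP   <
            [2,3] "a" : NP/PP
            [3,4] "with" : NP\(NP/PP)
          [4,5] "which" : (PP\S)\NP
      [5,6] "on" : (NP\(N/NP))\PP
  [6,7] "saw" : S\NP

[0,1] N/NP  lex  "near"
[1,2] S  lex  "song"
[2,3] NP/PP  lex  "a"
[3,4] NP\(NP/PP)  lex  "with"
[2,4] NP  <  k=3
[4,5] (PP\S)\NP  lex  "which"
[2,5] PP\S  <  k=4
[1,5] PP  <  k=2
[5,6] (NP\(N/NP))\PP  lex  "on"
[1,6] NP\(N/NP)  <  k=5
[0,6] NP  <  k=1
[6,7] S\NP  lex  "saw"
[0,7] S  <  k=6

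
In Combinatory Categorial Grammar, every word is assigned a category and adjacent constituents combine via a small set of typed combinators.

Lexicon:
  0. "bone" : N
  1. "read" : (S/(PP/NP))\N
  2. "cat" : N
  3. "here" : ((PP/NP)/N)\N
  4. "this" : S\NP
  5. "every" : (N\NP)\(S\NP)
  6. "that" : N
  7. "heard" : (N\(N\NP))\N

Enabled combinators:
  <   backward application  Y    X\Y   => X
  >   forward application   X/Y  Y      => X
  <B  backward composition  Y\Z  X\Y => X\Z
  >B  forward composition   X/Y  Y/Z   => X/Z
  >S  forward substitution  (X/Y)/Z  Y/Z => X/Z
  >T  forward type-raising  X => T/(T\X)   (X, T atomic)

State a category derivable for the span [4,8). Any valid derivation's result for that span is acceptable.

N

[0,8] S   >
  [0,2] S/(PP/NP)   <
    [0,1] "bone" : N
    [1,2] "read" : (S/(PP/NP))\N
  [2,8] PP/NP   >
    [2,4] (PP/NP)/N   <
      [2,3] "cat" : N
      [3,4] "here" : ((PP/NP)/N)\N
    [4,8] N   <
      [4,6] N\NP   <
        [4,5] "this" : S\NP
        [5,6] "every" : (N\NP)\(S\NP)
      [6,8] N\(N\NP)   <
        [6,7] "that" : N
        [7,8] "heard" : (N\(N\NP))\N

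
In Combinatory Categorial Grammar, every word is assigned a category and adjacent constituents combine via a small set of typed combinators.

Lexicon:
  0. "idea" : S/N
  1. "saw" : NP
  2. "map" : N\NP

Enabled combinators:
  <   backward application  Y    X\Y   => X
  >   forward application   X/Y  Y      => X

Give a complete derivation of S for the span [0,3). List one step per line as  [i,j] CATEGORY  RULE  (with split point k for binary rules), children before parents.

[0,1] S/N  lex  "idea"
[1,2] NP  lex  "saw"
[2,3] N\NP  lex  "map"
[1,3] N  <  k=2
[0,3] S  >  k=1

[0,3] S   >
  [0,1] "idea" : S/N
  [1,3] N   <
    [1,2] "saw" : NP
    [2,3] "map" : N\NP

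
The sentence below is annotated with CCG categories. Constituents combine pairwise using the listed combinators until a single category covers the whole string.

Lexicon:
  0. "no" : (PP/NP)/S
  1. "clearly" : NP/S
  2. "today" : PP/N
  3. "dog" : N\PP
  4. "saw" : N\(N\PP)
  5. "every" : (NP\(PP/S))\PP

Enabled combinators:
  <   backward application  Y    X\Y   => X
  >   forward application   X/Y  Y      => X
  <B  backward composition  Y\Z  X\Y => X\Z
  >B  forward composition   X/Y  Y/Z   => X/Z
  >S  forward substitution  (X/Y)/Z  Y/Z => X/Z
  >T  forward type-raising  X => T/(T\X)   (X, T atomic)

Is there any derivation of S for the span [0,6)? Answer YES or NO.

NO

(PP/NP)/S NP/S PP/N N\PP N\(N\PP) (NP\(PP/S))\PP
CKY chart[0,6] = {N/(N\NP), NP, NP/(NP\NP), PP/(PP\NP), S/(S\NP)}; S ∉ chart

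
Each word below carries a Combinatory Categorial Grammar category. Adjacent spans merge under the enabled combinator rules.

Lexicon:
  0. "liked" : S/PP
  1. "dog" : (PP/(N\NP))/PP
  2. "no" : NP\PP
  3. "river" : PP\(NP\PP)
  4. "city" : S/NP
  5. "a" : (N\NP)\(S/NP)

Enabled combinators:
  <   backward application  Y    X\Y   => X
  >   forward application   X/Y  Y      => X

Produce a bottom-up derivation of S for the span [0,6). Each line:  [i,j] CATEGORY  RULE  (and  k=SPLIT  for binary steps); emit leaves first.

[0,1] S/PP  lex  "liked"
[1,2] (PP/(N\NP))/PP  lex  "dog"
[2,3] NP\PP  lex  "no"
[3,4] PP\(NP\PP)  lex  "river"
[2,4] PP  <  k=3
[1,4] PP/(N\NP)  >  k=2
[4,5] S/NP  lex  "city"
[5,6] (N\NP)\(S/NP)  lex  "a"
[4,6] N\NP  <  k=5
[1,6] PP  >  k=4
[0,6] S  >  k=1

[0,6] S   >
  [0,1] "liked" : S/PP
  [1,6] PP   >
    [1,4] PP/(N\NP)   >
      [1,2] "dog" : (PP/(N\NP))/PP
      [2,4] PP   <
        [2,3] "no" : NP\PP
        [3,4] "river" : PP\(NP\PP)
    [4,6] N\NP   <
      [4,5] "city" : S/NP
      [5,6] "a" : (N\NP)\(S/NP)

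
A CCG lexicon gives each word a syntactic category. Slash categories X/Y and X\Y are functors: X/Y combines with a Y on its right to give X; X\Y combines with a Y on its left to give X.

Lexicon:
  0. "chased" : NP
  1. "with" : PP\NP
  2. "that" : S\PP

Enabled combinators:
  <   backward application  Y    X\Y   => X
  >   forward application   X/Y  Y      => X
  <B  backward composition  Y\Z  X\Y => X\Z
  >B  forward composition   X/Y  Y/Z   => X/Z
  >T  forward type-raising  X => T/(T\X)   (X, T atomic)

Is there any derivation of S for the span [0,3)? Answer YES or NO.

YES

[0,3] S   >
  [0,1] S/(S\NP)   >T
    [0,1] "chased" : NP
  [1,3] S\NP   <B
    [1,2] "with" : PP\NP
    [2,3] "that" : S\PP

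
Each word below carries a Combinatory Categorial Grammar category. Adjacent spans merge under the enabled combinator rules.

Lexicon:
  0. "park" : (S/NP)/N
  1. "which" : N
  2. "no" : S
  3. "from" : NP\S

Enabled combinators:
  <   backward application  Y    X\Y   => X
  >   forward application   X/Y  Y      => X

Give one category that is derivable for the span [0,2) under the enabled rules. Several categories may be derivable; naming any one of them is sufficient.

S/NP

[0,4] S   >
  [0,2] S/NP   >
    [0,1] "park" : (S/NP)/N
    [1,2] "which" : N
  [2,4] NP   <
    [2,3] "no" : S
    [3,4] "from" : NP\S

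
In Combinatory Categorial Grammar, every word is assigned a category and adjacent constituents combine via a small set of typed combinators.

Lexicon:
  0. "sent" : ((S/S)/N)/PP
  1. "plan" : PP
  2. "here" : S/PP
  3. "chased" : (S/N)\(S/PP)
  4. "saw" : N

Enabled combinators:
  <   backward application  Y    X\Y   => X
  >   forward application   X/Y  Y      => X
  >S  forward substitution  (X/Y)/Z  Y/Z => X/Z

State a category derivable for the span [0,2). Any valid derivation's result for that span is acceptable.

(S/S)/N

[0,5] S   >
  [0,4] S/N   >S
    [0,2] (S/S)/N   >
      [0,1] "sent" : ((S/S)/N)/PP
      [1,2] "plan" : PP
    [2,4] S/N   <
      [2,3] "here" : S/PP
      [3,4] "chased" : (S/N)\(S/PP)
  [4,5] "saw" : N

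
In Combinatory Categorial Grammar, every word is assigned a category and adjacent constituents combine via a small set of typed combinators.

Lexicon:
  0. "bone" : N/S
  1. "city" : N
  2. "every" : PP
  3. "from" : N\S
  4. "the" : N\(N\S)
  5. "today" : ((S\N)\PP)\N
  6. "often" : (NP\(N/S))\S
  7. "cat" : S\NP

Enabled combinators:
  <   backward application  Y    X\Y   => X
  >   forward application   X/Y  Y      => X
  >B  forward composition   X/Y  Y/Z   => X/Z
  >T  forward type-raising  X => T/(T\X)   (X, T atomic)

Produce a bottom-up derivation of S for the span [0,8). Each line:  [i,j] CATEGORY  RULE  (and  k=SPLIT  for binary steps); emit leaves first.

[0,1] N/S  lex  "bone"
[1,2] N  lex  "city"
[1,2] S/(S\N)  >T
[2,3] PP  lex  "every"
[3,4] N\S  lex  "from"
[4,5] N\(N\S)  lex  "the"
[3,5] N  <  k=4
[5,6] ((S\N)\PP)\N  lex  "today"
[3,6] (S\N)\PP  <  k=5
[2,6] S\N  <  k=3
[1,6] S  >  k=2
[6,7] (NP\(N/S))\S  lex  "often"
[1,7] NP\(N/S)  <  k=6
[0,7] NP  <  k=1
[7,8] S\NP  lex  "cat"
[0,8] S  <  k=7

[0,8] S   <
  [0,7] NP   <
    [0,1] "bone" : N/S
    [1,7] NP\(N/S)   <
      [1,6] S   >
        [1,2] S/(S\N)   >T
          [1,2] "city" : N
        [2,6] S\N   <
          [2,3] "every" : PP
          [3,6] (S\N)\PP   <
            [3,5] N   <
              [3,4] "from" : N\S
              [4,5] "the" : N\(N\S)
            [5,6] "today" : ((S\N)\PP)\N
      [6,7] "often" : (NP\(N/S))\S
  [7,8] "cat" : S\NP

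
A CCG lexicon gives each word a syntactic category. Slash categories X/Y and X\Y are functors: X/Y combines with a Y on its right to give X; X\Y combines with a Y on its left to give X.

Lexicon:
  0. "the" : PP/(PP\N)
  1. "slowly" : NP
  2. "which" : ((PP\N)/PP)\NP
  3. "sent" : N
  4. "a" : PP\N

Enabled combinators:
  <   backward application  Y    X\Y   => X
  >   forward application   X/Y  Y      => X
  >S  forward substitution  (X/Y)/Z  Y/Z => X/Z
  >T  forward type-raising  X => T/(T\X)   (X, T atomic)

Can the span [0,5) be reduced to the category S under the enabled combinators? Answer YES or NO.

PP/(PP\N) NP ((PP\N)/PP)\NP N PP\N
CKY chart[0,5] = {N/(N\PP), NP/(NP\PP), PP, PP/(PP\PP), S/(S\PP)}; S ∉ chart

NO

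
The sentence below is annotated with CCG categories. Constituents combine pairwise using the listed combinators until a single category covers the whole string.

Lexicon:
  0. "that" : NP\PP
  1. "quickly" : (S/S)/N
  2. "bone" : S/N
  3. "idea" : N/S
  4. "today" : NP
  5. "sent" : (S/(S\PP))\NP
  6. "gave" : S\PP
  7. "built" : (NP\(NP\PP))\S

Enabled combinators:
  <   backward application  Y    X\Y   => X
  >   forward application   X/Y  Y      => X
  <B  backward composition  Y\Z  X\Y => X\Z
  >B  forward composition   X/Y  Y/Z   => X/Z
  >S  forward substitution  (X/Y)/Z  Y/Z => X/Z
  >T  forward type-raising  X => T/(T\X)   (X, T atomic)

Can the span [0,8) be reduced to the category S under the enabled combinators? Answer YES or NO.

NO

NP\PP (S/S)/N S/N N/S NP (S/(S\PP))\NP S\PP (NP\(NP\PP))\S
CKY chart[0,8] = {N/(N\NP), NP, NP/(NP\NP), PP/(PP\NP), S/(S\NP)}; S ∉ chart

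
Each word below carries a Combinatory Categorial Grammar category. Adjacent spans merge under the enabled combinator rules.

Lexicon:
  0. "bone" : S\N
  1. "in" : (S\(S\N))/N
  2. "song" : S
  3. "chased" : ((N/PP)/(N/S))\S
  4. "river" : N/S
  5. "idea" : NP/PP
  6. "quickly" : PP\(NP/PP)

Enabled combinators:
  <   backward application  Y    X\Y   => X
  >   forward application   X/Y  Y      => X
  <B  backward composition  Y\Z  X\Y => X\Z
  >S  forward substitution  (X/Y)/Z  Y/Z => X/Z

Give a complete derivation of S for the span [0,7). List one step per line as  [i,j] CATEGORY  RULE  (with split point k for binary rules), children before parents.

[0,7] S   <
  [0,1] "bone" : S\N
  [1,7] S\(S\N)   >
    [1,2] "in" : (S\(S\N))/N
    [2,7] N   >
      [2,5] N/PP   >
        [2,4] (N/PP)/(N/S)   <
          [2,3] "song" : S
          [3,4] "chased" : ((N/PP)/(N/S))\S
        [4,5] "river" : N/S
      [5,7] PP   <
        [5,6] "idea" : NP/PP
        [6,7] "quickly" : PP\(NP/PP)

[0,1] S\N  lex  "bone"
[1,2] (S\(S\N))/N  lex  "in"
[2,3] S  lex  "song"
[3,4] ((N/PP)/(N/S))\S  lex  "chased"
[2,4] (N/PP)/(N/S)  <  k=3
[4,5] N/S  lex  "river"
[2,5] N/PP  >  k=4
[5,6] NP/PP  lex  "idea"
[6,7] PP\(NP/PP)  lex  "quickly"
[5,7] PP  <  k=6
[2,7] N  >  k=5
[1,7] S\(S\N)  >  k=2
[0,7] S  <  k=1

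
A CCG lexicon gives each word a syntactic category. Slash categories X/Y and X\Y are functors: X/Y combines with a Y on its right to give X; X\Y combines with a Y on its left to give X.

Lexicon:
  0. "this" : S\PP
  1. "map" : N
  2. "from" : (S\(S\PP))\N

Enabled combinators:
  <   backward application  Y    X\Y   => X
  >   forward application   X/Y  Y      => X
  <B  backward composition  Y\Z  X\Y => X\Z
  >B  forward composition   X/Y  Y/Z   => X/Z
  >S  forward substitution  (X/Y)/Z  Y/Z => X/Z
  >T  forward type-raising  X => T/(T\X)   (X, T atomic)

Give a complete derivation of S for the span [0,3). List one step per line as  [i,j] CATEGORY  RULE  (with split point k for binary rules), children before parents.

[0,1] S\PP  lex  "this"
[1,2] N  lex  "map"
[2,3] (S\(S\PP))\N  lex  "from"
[1,3] S\(S\PP)  <  k=2
[0,3] S  <  k=1

[0,3] S   <
  [0,1] "this" : S\PP
  [1,3] S\(S\PP)   <
    [1,2] "map" : N
    [2,3] "from" : (S\(S\PP))\N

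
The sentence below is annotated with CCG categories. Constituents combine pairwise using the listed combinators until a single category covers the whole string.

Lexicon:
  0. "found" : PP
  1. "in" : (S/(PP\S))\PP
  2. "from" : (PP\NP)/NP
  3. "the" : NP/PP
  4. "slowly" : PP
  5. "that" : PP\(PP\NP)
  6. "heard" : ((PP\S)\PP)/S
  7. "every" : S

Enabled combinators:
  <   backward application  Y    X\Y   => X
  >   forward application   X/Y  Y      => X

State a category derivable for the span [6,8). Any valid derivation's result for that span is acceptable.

[0,8] S   >
  [0,2] S/(PP\S)   <
    [0,1] "found" : PP
    [1,2] "in" : (S/(PP\S))\PP
  [2,8] PP\S   <
    [2,6] PP   <
      [2,5] PP\NP   >
        [2,3] "from" : (PP\NP)/NP
        [3,5] NP   >
          [3,4] "the" : NP/PP
          [4,5] "slowly" : PP
      [5,6] "that" : PP\(PP\NP)
    [6,8] (PP\S)\PP   >
      [6,7] "heard" : ((PP\S)\PP)/S
      [7,8] "every" : S

(PP\S)\PP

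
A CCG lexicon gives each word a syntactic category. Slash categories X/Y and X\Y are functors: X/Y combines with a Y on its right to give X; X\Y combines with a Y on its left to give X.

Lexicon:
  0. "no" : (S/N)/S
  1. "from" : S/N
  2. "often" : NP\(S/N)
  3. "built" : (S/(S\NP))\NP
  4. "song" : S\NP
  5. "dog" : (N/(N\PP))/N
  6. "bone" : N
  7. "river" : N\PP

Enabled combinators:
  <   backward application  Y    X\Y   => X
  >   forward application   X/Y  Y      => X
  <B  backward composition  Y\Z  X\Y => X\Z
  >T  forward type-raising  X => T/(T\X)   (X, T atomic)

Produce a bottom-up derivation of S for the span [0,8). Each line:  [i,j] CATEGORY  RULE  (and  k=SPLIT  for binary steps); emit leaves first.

[0,8] S   >
  [0,5] S/N   >
    [0,1] "no" : (S/N)/S
    [1,5] S   >
      [1,4] S/(S\NP)   <
        [1,3] NP   <
          [1,2] "from" : S/N
          [2,3] "often" : NP\(S/N)
        [3,4] "built" : (S/(S\NP))\NP
      [4,5] "song" : S\NP
  [5,8] N   >
    [5,7] N/(N\PP)   >
      [5,6] "dog" : (N/(N\PP))/N
      [6,7] "bone" : N
    [7,8] "river" : N\PP

[0,1] (S/N)/S  lex  "no"
[1,2] S/N  lex  "from"
[2,3] NP\(S/N)  lex  "often"
[1,3] NP  <  k=2
[3,4] (S/(S\NP))\NP  lex  "built"
[1,4] S/(S\NP)  <  k=3
[4,5] S\NP  lex  "song"
[1,5] S  >  k=4
[0,5] S/N  >  k=1
[5,6] (N/(N\PP))/N  lex  "dog"
[6,7] N  lex  "bone"
[5,7] N/(N\PP)  >  k=6
[7,8] N\PP  lex  "river"
[5,8] N  >  k=7
[0,8] S  >  k=5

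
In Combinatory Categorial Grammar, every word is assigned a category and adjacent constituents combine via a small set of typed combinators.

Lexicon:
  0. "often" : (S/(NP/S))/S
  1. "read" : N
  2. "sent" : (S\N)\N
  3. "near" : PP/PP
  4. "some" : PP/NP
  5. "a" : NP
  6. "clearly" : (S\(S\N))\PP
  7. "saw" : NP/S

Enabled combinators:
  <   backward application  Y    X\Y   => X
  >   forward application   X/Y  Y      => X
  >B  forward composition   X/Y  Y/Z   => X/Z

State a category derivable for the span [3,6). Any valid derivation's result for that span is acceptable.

PP

[0,8] S   >
  [0,7] S/(NP/S)   >
    [0,1] "often" : (S/(NP/S))/S
    [1,7] S   <
      [1,3] S\N   <
        [1,2] "read" : N
        [2,3] "sent" : (S\N)\N
      [3,7] S\(S\N)   <
        [3,6] PP   >
          [3,5] PP/NP   >B
            [3,4] "near" : PP/PP
            [4,5] "some" : PP/NP
          [5,6] "a" : NP
        [6,7] "clearly" : (S\(S\N))\PP
  [7,8] "saw" : NP/S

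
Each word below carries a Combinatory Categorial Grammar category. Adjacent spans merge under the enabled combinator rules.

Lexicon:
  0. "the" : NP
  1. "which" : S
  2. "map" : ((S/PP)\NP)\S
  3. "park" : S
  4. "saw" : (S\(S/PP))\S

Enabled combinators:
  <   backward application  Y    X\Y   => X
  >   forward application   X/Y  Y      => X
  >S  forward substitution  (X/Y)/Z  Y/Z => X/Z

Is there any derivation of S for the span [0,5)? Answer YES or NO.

YES

[0,5] S   <
  [0,3] S/PP   <
    [0,1] "the" : NP
    [1,3] (S/PP)\NP   <
      [1,2] "which" : S
      [2,3] "map" : ((S/PP)\NP)\S
  [3,5] S\(S/PP)   <
    [3,4] "park" : S
    [4,5] "saw" : (S\(S/PP))\S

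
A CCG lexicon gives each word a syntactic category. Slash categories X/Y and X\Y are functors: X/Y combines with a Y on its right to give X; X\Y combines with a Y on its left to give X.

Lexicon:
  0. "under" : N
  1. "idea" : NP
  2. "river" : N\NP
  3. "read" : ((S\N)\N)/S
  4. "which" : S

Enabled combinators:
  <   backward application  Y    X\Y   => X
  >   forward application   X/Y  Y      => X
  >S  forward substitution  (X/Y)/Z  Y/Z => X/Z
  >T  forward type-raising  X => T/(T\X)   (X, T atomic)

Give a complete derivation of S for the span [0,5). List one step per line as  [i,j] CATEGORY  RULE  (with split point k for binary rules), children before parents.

[0,1] N  lex  "under"
[1,2] NP  lex  "idea"
[2,3] N\NP  lex  "river"
[1,3] N  <  k=2
[3,4] ((S\N)\N)/S  lex  "read"
[4,5] S  lex  "which"
[3,5] (S\N)\N  >  k=4
[1,5] S\N  <  k=3
[0,5] S  <  k=1

[0,5] S   <
  [0,1] "under" : N
  [1,5] S\N   <
    [1,3] N   <
      [1,2] "idea" : NP
      [2,3] "river" : N\NP
    [3,5] (S\N)\N   >
      [3,4] "read" : ((S\N)\N)/S
      [4,5] "which" : S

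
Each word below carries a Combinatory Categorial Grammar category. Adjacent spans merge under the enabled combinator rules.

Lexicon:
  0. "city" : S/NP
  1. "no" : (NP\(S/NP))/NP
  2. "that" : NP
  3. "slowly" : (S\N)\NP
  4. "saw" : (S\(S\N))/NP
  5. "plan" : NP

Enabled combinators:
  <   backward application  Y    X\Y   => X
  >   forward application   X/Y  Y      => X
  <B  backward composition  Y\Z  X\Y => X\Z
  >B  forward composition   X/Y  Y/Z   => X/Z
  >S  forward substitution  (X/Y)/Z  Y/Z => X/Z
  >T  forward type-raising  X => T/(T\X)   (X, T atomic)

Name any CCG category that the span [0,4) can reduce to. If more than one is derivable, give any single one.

S\N

[0,6] S   <
  [0,4] S\N   <
    [0,3] NP   <
      [0,1] "city" : S/NP
      [1,3] NP\(S/NP)   >
        [1,2] "no" : (NP\(S/NP))/NP
        [2,3] "that" : NP
    [3,4] "slowly" : (S\N)\NP
  [4,6] S\(S\N)   >
    [4,5] "saw" : (S\(S\N))/NP
    [5,6] "plan" : NP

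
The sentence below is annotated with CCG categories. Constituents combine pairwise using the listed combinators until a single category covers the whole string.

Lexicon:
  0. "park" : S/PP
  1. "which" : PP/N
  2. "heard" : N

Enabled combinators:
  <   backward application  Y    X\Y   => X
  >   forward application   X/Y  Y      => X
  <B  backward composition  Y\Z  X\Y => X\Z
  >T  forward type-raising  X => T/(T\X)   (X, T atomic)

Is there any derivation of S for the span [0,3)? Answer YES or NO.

YES

[0,3] S   >
  [0,1] "park" : S/PP
  [1,3] PP   >
    [1,2] "which" : PP/N
    [2,3] "heard" : N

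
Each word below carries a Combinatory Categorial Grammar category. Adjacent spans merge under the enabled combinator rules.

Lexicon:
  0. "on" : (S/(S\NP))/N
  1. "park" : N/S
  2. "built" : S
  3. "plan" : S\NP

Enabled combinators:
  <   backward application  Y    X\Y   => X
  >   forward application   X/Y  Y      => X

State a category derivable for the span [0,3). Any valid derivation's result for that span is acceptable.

S/(S\NP)

[0,4] S   >
  [0,3] S/(S\NP)   >
    [0,1] "on" : (S/(S\NP))/N
    [1,3] N   >
      [1,2] "park" : N/S
      [2,3] "built" : S
  [3,4] "plan" : S\NP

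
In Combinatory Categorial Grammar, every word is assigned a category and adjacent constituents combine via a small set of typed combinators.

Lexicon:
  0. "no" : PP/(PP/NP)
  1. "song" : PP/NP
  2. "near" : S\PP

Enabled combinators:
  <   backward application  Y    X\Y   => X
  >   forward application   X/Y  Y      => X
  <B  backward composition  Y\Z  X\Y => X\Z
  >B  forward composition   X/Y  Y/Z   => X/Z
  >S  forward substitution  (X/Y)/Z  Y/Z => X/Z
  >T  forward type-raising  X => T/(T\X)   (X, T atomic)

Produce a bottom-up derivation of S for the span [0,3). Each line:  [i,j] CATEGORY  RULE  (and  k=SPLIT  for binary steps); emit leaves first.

[0,1] PP/(PP/NP)  lex  "no"
[1,2] PP/NP  lex  "song"
[0,2] PP  >  k=1
[2,3] S\PP  lex  "near"
[0,3] S  <  k=2

[0,3] S   <
  [0,2] PP   >
    [0,1] "no" : PP/(PP/NP)
    [1,2] "song" : PP/NP
  [2,3] "near" : S\PP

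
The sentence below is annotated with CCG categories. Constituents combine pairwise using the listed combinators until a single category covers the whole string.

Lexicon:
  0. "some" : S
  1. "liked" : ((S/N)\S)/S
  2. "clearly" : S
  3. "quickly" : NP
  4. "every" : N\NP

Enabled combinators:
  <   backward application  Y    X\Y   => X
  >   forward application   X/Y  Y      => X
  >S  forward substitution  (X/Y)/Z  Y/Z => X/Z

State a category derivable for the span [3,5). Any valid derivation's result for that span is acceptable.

N

[0,5] S   >
  [0,3] S/N   <
    [0,1] "some" : S
    [1,3] (S/N)\S   >
      [1,2] "liked" : ((S/N)\S)/S
      [2,3] "clearly" : S
  [3,5] N   <
    [3,4] "quickly" : NP
    [4,5] "every" : N\NP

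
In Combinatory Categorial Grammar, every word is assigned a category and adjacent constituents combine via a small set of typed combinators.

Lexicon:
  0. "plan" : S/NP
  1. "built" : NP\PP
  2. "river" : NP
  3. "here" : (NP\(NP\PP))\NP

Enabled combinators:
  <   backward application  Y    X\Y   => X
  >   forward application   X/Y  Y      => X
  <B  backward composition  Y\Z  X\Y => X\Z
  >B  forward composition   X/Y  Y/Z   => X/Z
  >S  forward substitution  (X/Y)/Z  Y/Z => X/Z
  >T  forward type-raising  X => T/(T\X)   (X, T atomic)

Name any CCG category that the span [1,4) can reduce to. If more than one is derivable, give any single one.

[0,4] S   >
  [0,1] "plan" : S/NP
  [1,4] NP   <
    [1,2] "built" : NP\PP
    [2,4] NP\(NP\PP)   <
      [2,3] "river" : NP
      [3,4] "here" : (NP\(NP\PP))\NP

NP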